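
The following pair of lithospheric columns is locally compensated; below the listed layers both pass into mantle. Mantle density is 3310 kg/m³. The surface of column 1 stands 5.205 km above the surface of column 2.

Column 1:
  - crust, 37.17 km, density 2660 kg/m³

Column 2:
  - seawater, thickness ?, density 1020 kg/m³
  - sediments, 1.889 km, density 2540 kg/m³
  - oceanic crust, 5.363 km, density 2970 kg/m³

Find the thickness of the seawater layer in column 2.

Take the compensation level at the base of the deeper column (depth z_c below the surface of column 1) and equate Σ ρ_i t_i down to z_c; mantle fills any gap and the z_c terms cancel.
Column 1: 37.17×2660 + (z_c − 37.17)×3310
Column 2: 5.205×0 + x×1020 + 1.889×2540 + 5.363×2970 + (z_c − 5.205 − 7.252 − x)×3310
The z_c×3310 term appears on both sides and cancels. Collect the known terms of each column as K = Σ(ρt)_known − 3310 × (depth of known layers): K_1 = 98872.2 − 3310×37.17 = −24160.5; K_2 = 20726.17 − 3310×(5.205 + 7.252) = −20506.5.
Balance: K_1 = K_2 − x×(3310 − 1020), so x = (K_2 − K_1)/(3310 − 1020) = 3654/2290 = 1.6 km.

1.6 km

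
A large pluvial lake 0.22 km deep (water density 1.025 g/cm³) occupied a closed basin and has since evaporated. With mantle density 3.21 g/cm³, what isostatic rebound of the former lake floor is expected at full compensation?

0.0702 km

u = d ρ_w/ρ_m = 0.22 km × 1.025/3.21 = 0.0702 km.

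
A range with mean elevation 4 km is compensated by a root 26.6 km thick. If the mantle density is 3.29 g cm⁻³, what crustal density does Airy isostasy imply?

2.86 g cm⁻³

ρ_c h = (ρ_m − ρ_c) r → ρ_c (h + r) = ρ_m r → ρ_c = ρ_m r / (h + r).
ρ_c = 3.29 × 26.6 km / (4 km + 26.6 km) = 2.86 g cm⁻³.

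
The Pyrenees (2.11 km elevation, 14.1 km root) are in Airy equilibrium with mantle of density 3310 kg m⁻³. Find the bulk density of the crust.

ρ_c h = (ρ_m − ρ_c) r → ρ_c (h + r) = ρ_m r → ρ_c = ρ_m r / (h + r).
ρ_c = 3310 × 14.1 km / (2.11 km + 14.1 km) = 2880 kg m⁻³.

2880 kg m⁻³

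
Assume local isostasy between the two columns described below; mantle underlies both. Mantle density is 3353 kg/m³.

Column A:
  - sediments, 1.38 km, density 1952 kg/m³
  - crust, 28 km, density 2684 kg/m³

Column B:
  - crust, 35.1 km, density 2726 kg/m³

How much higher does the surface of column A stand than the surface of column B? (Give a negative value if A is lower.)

For any compensation level in the mantle, the mantle terms cancel and isostasy reduces to e = (Σt_A − Σt_B) − (Σ(ρt)_A − Σ(ρt)_B) / ρ_m.
Σt_A = 29.38 km; Σt_B = 35.1 km; Σ(ρt)_A = 77845.76; Σ(ρt)_B = 95682.6 (in km·kg/m³).
e = (29.38 − 35.1) − (77845.76 − 95682.6) / 3353 = −0.4 km.

−0.4 km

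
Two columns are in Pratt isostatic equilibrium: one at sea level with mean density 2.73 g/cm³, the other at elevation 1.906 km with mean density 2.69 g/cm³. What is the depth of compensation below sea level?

128 km

ρ_ref D = ρ (D + h) → D (ρ_ref − ρ) = ρ h.
D = ρ h/(ρ_ref − ρ) = 2.69 × 1.906 km/(2.73 − 2.69) = 128 km.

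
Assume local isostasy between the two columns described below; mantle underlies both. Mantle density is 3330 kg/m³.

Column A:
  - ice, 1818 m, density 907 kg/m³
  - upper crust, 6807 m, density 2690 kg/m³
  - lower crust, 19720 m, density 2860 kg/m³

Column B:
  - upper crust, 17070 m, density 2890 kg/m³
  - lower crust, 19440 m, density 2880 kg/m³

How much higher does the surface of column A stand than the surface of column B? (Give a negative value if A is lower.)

532 m

For any compensation level in the mantle, the mantle terms cancel and isostasy reduces to e = (Σt_A − Σt_B) − (Σ(ρt)_A − Σ(ρt)_B) / ρ_m.
Σt_A = 28345 m; Σt_B = 36510 m; Σ(ρt)_A = 76358956; Σ(ρt)_B = 105319500 (in m·kg/m³).
e = (28345 − 36510) − (76358956 − 105319500) / 3330 = 532 m.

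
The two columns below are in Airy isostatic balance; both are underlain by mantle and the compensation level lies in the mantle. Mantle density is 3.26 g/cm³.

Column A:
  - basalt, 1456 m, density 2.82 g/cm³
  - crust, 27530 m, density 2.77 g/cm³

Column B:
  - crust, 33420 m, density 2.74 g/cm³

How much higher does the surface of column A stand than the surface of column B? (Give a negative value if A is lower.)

For any compensation level in the mantle, the mantle terms cancel and isostasy reduces to e = (Σt_A − Σt_B) − (Σ(ρt)_A − Σ(ρt)_B) / ρ_m.
Σt_A = 28986 m; Σt_B = 33420 m; Σ(ρt)_A = 80364.02; Σ(ρt)_B = 91570.8 (in m·g/cm³).
e = (28986 − 33420) − (80364.02 − 91570.8) / 3.26 = −996 m.

−996 m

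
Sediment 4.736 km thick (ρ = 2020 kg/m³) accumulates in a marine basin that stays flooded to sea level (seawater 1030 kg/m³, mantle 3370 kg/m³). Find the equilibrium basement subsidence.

Submarine loading: the sediment displaces seawater, and the subsidence is in turn flooded, so s (ρ_m − ρ_w) = t (ρ_sed − ρ_w).
s = 4.736 km × (2020 − 1030) / (3370 − 1030) = 2 km.

2 km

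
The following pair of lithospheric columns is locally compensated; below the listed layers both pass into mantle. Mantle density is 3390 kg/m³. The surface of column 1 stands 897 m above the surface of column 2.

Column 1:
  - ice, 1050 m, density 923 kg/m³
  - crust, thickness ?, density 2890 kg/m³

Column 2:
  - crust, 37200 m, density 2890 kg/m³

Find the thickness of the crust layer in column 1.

Take the compensation level at the base of the deeper column (depth z_c below the surface of column 1) and equate Σ ρ_i t_i down to z_c; mantle fills any gap and the z_c terms cancel.
Column 1: 1050×923 + x×2890 + (z_c − 1050 − x)×3390
Column 2: 897×0 + 37200×2890 + (z_c − 897 − 37200)×3390
The z_c×3390 term appears on both sides and cancels. Collect the known terms of each column as K = Σ(ρt)_known − 3390 × (depth of known layers): K_1 = 969150 − 3390×1050 = −2590350; K_2 = 107508000 − 3390×(897 + 37200) = −21640830.
Balance: K_1 − x×(3390 − 2890) = K_2, so x = (K_1 − K_2)/(3390 − 2890) = 19050500/500 = 38100 m.

38100 m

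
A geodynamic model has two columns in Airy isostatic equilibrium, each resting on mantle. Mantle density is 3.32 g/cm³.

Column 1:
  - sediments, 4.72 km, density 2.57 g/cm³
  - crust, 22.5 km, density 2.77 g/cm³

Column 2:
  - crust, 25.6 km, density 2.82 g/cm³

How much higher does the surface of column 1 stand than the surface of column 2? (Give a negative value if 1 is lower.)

For any compensation level in the mantle, the mantle terms cancel and isostasy reduces to e = (Σt_1 − Σt_2) − (Σ(ρt)_1 − Σ(ρt)_2) / ρ_m.
Σt_1 = 27.22 km; Σt_2 = 25.6 km; Σ(ρt)_1 = 74.4554; Σ(ρt)_2 = 72.192 (in km·g/cm³).
e = (27.22 − 25.6) − (74.4554 − 72.192) / 3.32 = 0.938 km.

0.938 km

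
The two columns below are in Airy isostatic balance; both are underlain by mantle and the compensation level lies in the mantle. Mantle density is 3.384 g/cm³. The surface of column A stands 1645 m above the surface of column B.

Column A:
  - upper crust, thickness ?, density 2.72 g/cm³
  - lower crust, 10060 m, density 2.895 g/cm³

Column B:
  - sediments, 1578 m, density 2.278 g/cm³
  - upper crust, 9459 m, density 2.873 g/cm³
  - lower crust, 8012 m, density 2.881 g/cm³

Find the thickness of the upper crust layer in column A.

Take the compensation level at the base of the deeper column (depth z_c below the surface of column A) and equate Σ ρ_i t_i down to z_c; mantle fills any gap and the z_c terms cancel.
Column A: x×2.72 + 10060×2.895 + (z_c − 10060 − x)×3.384
Column B: 1645×0 + 1578×2.278 + 9459×2.873 + 8012×2.881 + (z_c − 1645 − 19049)×3.384
The z_c×3.384 term appears on both sides and cancels. Collect the known terms of each column as K = Σ(ρt)_known − 3.384 × (depth of known layers): K_A = 29123.7 − 3.384×10060 = −4919.34; K_B = 53852.963 − 3.384×(1645 + 19049) = −16175.533.
Balance: K_A − x×(3.384 − 2.72) = K_B, so x = (K_A − K_B)/(3.384 − 2.72) = 11256.2/0.664 = 17000 m.

17000 m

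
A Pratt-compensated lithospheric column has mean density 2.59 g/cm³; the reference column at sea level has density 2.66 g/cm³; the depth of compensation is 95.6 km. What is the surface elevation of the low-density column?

ρ_ref D = ρ (D + h) → h = D (ρ_ref − ρ)/ρ.
h = 95.6 km × (2.66 − 2.59)/2.59 = 2.58 km.

2.58 km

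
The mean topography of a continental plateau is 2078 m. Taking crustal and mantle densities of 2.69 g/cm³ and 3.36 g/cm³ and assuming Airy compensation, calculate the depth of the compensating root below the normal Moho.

Equating mass per unit area of the two columns: the weight of the topography is balanced by the buoyancy of the root, ρ_c h = (ρ_m − ρ_c) r.
r = h · ρ_c / (ρ_m − ρ_c) = 2078 m × 2.69 / (3.36 − 2.69) = 8340 m.

8340 m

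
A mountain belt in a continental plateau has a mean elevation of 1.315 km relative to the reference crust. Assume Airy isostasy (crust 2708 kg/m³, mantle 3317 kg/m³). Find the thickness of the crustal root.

In Airy isostatic equilibrium: the weight of the topography is balanced by the buoyancy of the root, ρ_c h = (ρ_m − ρ_c) r.
r = h · ρ_c / (ρ_m − ρ_c) = 1.315 km × 2708 / (3317 − 2708) = 5.85 km.

5.85 km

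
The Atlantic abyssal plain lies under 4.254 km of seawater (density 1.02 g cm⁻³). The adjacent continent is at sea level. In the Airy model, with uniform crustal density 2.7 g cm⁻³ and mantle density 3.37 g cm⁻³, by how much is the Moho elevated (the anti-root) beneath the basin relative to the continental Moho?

10.7 km

In Airy isostatic equilibrium: replacing crust with seawater at the top is compensated by replacing crust with mantle at the base: d (ρ_c − ρ_w) = a (ρ_m − ρ_c).
a = d (ρ_c − ρ_w)/(ρ_m − ρ_c) = 4.254 km × 1.68/0.67 = 10.7 km.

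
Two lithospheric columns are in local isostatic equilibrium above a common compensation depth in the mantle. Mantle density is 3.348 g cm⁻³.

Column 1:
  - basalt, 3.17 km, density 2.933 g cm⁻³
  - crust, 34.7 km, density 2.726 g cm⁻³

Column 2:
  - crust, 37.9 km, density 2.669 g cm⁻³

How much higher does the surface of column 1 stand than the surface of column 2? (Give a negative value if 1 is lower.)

For any compensation level in the mantle, the mantle terms cancel and isostasy reduces to e = (Σt_1 − Σt_2) − (Σ(ρt)_1 − Σ(ρt)_2) / ρ_m.
Σt_1 = 37.87 km; Σt_2 = 37.9 km; Σ(ρt)_1 = 103.88981; Σ(ρt)_2 = 101.1551 (in km·g cm⁻³).
e = (37.87 − 37.9) − (103.88981 − 101.1551) / 3.348 = −0.847 km.

−0.847 km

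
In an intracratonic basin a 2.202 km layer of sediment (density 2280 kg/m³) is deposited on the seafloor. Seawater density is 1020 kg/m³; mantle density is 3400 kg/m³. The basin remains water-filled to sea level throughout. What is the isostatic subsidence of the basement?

1.17 km

Submarine loading: the sediment displaces seawater, and the subsidence is in turn flooded, so s (ρ_m − ρ_w) = t (ρ_sed − ρ_w).
s = 2.202 km × (2280 − 1020) / (3400 − 1020) = 1.17 km.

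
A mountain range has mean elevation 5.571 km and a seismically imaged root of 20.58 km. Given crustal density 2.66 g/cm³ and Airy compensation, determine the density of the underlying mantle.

3.38 g/cm³

Airy balance: ρ_c h = (ρ_m − ρ_c) r → ρ_m = ρ_c (1 + h/r).
ρ_m = 2.66 × (1 + 5.571 km/20.58 km) = 3.38 g/cm³.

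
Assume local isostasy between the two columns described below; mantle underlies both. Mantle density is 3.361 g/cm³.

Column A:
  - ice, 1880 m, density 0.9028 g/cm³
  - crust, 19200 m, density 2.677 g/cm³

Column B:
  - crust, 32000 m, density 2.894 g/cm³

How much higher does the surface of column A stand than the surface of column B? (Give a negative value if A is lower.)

836 m

For any compensation level in the mantle, the mantle terms cancel and isostasy reduces to e = (Σt_A − Σt_B) − (Σ(ρt)_A − Σ(ρt)_B) / ρ_m.
Σt_A = 21080 m; Σt_B = 32000 m; Σ(ρt)_A = 53095.664; Σ(ρt)_B = 92608 (in m·g/cm³).
e = (21080 − 32000) − (53095.664 − 92608) / 3.361 = 836 m.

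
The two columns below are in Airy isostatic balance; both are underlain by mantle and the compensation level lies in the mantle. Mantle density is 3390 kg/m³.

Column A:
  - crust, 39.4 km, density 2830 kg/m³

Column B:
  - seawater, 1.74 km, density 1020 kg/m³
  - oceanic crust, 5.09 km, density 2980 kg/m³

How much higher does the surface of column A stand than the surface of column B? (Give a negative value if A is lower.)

For any compensation level in the mantle, the mantle terms cancel and isostasy reduces to e = (Σt_A − Σt_B) − (Σ(ρt)_A − Σ(ρt)_B) / ρ_m.
Σt_A = 39.4 km; Σt_B = 6.83 km; Σ(ρt)_A = 111502; Σ(ρt)_B = 16943 (in km·kg/m³).
e = (39.4 − 6.83) − (111502 − 16943) / 3390 = 4.68 km.

4.68 km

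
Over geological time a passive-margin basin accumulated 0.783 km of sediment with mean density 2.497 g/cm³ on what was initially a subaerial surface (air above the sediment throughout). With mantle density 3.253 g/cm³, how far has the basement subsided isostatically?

0.601 km

Subaerial load: s = t ρ_sed / ρ_m = 0.783 km × 2.497/3.253 = 0.601 km.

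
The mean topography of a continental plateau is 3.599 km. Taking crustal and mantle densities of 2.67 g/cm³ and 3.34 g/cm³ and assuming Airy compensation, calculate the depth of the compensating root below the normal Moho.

14.3 km

By Archimedes' principle applied to the lithosphere: the weight of the topography is balanced by the buoyancy of the root, ρ_c h = (ρ_m − ρ_c) r.
r = h · ρ_c / (ρ_m − ρ_c) = 3.599 km × 2.67 / (3.34 − 2.67) = 14.3 km.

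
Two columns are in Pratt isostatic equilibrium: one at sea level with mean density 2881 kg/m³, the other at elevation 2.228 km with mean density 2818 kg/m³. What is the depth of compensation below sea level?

ρ_ref D = ρ (D + h) → D (ρ_ref − ρ) = ρ h.
D = ρ h/(ρ_ref − ρ) = 2818 × 2.228 km/(2881 − 2818) = 99.7 km.

99.7 km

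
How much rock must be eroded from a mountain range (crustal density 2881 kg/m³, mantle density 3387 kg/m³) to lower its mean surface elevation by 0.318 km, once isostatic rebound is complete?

Net drop Δ = e − u = e − e ρ_c/ρ_m = e (ρ_m − ρ_c)/ρ_m.
e = Δ ρ_m/(ρ_m − ρ_c) = 0.318 km × 3387/506 = 2.13 km.

2.13 km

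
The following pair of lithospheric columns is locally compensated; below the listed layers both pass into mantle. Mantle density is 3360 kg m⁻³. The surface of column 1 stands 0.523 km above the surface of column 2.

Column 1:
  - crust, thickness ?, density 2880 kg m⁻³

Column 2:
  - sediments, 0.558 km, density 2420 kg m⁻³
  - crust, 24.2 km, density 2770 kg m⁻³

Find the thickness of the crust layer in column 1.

Take the compensation level at the base of the deeper column (depth z_c below the surface of column 1) and equate Σ ρ_i t_i down to z_c; mantle fills any gap and the z_c terms cancel.
Column 1: x×2880 + (z_c − 0 − x)×3360
Column 2: 0.523×0 + 0.558×2420 + 24.2×2770 + (z_c − 0.523 − 24.758)×3360
The z_c×3360 term appears on both sides and cancels. Collect the known terms of each column as K = Σ(ρt)_known − 3360 × (depth of known layers): K_1 = 0 − 3360×0 = 0; K_2 = 68384.36 − 3360×(0.523 + 24.758) = −16559.8.
Balance: K_1 − x×(3360 − 2880) = K_2, so x = (K_1 − K_2)/(3360 − 2880) = 16559.8/480 = 34.5 km.

34.5 km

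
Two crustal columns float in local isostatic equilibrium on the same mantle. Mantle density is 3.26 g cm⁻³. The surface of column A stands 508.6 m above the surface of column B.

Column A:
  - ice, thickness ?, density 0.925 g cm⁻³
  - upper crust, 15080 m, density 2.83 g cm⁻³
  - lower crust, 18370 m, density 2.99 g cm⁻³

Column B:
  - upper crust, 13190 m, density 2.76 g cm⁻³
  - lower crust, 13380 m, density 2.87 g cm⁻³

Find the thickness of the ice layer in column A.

868 m

Take the compensation level at the base of the deeper column (depth z_c below the surface of column A) and equate Σ ρ_i t_i down to z_c; mantle fills any gap and the z_c terms cancel.
Column A: x×0.925 + 15080×2.83 + 18370×2.99 + (z_c − 33450 − x)×3.26
Column B: 508.6×0 + 13190×2.76 + 13380×2.87 + (z_c − 508.6 − 26570)×3.26
The z_c×3.26 term appears on both sides and cancels. Collect the known terms of each column as K = Σ(ρt)_known − 3.26 × (depth of known layers): K_A = 97602.7 − 3.26×33450 = −11444.3; K_B = 74805 − 3.26×(508.6 + 26570) = −13471.236.
Balance: K_A − x×(3.26 − 0.925) = K_B, so x = (K_A − K_B)/(3.26 − 0.925) = 2026.94/2.335 = 868 m.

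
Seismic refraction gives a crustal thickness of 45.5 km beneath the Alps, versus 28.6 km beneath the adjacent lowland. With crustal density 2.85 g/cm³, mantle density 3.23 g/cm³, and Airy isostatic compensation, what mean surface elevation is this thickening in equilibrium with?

Excess crust Δ = 45.5 km − 28.6 km = 16.9 km, split between elevation h and root r with h + r = Δ.
Airy balance ρ_c h = (ρ_m − ρ_c) r gives r = h ρ_c/(ρ_m − ρ_c), so h (1 + ρ_c/(ρ_m − ρ_c)) = Δ, i.e. h = Δ (ρ_m − ρ_c)/ρ_m.
h = 16.9 km × 0.38/3.23 = 1.99 km.

1.99 km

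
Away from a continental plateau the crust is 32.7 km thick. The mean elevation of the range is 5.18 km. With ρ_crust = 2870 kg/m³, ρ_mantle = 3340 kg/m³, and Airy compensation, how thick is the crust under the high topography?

69.5 km

Root depth r = h ρ_c / (ρ_m − ρ_c) = 5.18 km × 2870 / 470 = 31.63 km.
Total thickness = T + h + r = 32.7 km + 5.18 km + 31.63 km = 69.5 km.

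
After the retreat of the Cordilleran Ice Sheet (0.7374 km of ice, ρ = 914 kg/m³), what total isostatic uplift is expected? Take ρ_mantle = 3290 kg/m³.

Removing the load lets mantle flow back in; uplift u satisfies ρ_ice t = ρ_m u.
u = t ρ_ice/ρ_m = 0.7374 km × 914/3290 = 0.205 km.

0.205 km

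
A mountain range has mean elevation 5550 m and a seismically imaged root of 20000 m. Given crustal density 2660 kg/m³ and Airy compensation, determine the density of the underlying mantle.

3400 kg/m³

Airy balance: ρ_c h = (ρ_m − ρ_c) r → ρ_m = ρ_c (1 + h/r).
ρ_m = 2660 × (1 + 5550 m/20000 m) = 3400 kg/m³.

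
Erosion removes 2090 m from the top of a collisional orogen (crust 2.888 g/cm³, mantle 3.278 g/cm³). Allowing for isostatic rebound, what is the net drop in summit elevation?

Rebound u = e ρ_c/ρ_m = 2090 m × 2.888/3.278 = 1841 m.
Net surface drop = e − u = 2090 m − 1841 m = e (ρ_m − ρ_c)/ρ_m = 249 m.

249 m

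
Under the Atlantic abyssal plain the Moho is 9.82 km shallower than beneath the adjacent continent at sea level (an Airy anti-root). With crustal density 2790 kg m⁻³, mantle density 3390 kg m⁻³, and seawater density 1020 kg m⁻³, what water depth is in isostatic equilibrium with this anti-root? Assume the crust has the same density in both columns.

3.33 km

Replacing a thickness d of crust by seawater at the top must be balanced by replacing crust with mantle at the base: d (ρ_c − ρ_w) = a (ρ_m − ρ_c).
d = a (ρ_m − ρ_c)/(ρ_c − ρ_w) = 9.82 km × 600/1770 = 3.33 km.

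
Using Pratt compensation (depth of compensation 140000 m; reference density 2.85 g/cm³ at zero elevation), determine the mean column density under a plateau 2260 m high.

2.8 g/cm³

Pratt balance: ρ_ref D = ρ (D + h).
ρ = ρ_ref D/(D + h) = 2.85 × 140000 m/(140000 m + 2260 m) = 2.8 g/cm³.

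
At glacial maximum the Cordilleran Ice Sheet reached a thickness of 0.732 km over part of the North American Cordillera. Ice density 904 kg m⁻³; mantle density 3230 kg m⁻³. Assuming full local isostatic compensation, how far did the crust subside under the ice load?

For local isostatic compensation: the ice load ρ_ice t is balanced by mantle displaced below, ρ_m s.
s = t ρ_ice / ρ_m = 0.732 km × 904/3230 = 0.205 km.

0.205 km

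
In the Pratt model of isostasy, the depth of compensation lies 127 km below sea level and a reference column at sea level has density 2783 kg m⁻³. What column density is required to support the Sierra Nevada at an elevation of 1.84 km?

2740 kg m⁻³

Pratt balance: ρ_ref D = ρ (D + h).
ρ = ρ_ref D/(D + h) = 2783 × 127 km/(127 km + 1.84 km) = 2740 kg m⁻³.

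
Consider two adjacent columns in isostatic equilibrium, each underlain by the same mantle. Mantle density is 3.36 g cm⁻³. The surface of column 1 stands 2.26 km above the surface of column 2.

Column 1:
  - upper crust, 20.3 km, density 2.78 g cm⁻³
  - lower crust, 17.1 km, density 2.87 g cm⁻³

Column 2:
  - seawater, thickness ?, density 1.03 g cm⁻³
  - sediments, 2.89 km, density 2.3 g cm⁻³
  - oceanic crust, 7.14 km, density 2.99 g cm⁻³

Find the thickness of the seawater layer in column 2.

Take the compensation level at the base of the deeper column (depth z_c below the surface of column 1) and equate Σ ρ_i t_i down to z_c; mantle fills any gap and the z_c terms cancel.
Column 1: 20.3×2.78 + 17.1×2.87 + (z_c − 37.4)×3.36
Column 2: 2.26×0 + x×1.03 + 2.89×2.3 + 7.14×2.99 + (z_c − 2.26 − 10.03 − x)×3.36
The z_c×3.36 term appears on both sides and cancels. Collect the known terms of each column as K = Σ(ρt)_known − 3.36 × (depth of known layers): K_1 = 105.511 − 3.36×37.4 = −20.153; K_2 = 27.9956 − 3.36×(2.26 + 10.03) = −13.2988.
Balance: K_1 = K_2 − x×(3.36 − 1.03), so x = (K_2 − K_1)/(3.36 − 1.03) = 6.8542/2.33 = 2.94 km.

2.94 km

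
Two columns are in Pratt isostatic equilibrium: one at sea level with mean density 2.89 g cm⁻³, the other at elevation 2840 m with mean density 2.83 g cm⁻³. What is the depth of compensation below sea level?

ρ_ref D = ρ (D + h) → D (ρ_ref − ρ) = ρ h.
D = ρ h/(ρ_ref − ρ) = 2.83 × 2840 m/(2.89 − 2.83) = 134000 m.

134000 m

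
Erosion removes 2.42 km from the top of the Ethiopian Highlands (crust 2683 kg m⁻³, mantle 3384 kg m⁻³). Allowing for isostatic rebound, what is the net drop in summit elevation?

0.501 km

Rebound u = e ρ_c/ρ_m = 2.42 km × 2683/3384 = 1.919 km.
Net surface drop = e − u = 2.42 km − 1.919 km = e (ρ_m − ρ_c)/ρ_m = 0.501 km.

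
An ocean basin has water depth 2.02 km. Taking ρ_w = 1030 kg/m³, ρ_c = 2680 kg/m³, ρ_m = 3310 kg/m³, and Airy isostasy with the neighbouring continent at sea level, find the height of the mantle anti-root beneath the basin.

For local isostatic compensation: replacing crust with seawater at the top is compensated by replacing crust with mantle at the base: d (ρ_c − ρ_w) = a (ρ_m − ρ_c).
a = d (ρ_c − ρ_w)/(ρ_m − ρ_c) = 2.02 km × 1650/630 = 5.29 km.

5.29 km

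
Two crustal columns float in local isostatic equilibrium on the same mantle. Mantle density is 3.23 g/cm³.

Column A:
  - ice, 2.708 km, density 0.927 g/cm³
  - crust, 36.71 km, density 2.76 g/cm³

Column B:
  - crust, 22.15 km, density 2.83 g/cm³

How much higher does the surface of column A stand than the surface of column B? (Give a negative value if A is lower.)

For any compensation level in the mantle, the mantle terms cancel and isostasy reduces to e = (Σt_A − Σt_B) − (Σ(ρt)_A − Σ(ρt)_B) / ρ_m.
Σt_A = 39.418 km; Σt_B = 22.15 km; Σ(ρt)_A = 103.829916; Σ(ρt)_B = 62.6845 (in km·g/cm³).
e = (39.418 − 22.15) − (103.829916 − 62.6845) / 3.23 = 4.53 km.

4.53 km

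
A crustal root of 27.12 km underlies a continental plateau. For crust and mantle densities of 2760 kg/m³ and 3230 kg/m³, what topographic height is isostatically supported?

4.62 km

Balancing pressure at the compensation depth: ρ_c h = (ρ_m − ρ_c) r.
h = r (ρ_m − ρ_c) / ρ_c = 27.12 km × (3230 − 2760) / 2760 = 4.62 km.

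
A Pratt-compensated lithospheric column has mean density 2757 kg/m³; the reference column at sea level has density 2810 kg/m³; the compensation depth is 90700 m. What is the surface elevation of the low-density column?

ρ_ref D = ρ (D + h) → h = D (ρ_ref − ρ)/ρ.
h = 90700 m × (2810 − 2757)/2757 = 1740 m.

1740 m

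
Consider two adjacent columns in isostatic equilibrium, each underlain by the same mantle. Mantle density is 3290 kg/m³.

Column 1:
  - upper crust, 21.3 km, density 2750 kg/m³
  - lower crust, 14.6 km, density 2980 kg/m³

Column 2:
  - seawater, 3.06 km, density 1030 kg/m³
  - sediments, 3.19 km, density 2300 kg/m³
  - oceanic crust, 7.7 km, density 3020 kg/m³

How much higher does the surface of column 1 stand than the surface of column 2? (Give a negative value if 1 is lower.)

1.18 km

For any compensation level in the mantle, the mantle terms cancel and isostasy reduces to e = (Σt_1 − Σt_2) − (Σ(ρt)_1 − Σ(ρt)_2) / ρ_m.
Σt_1 = 35.9 km; Σt_2 = 13.95 km; Σ(ρt)_1 = 102083; Σ(ρt)_2 = 33742.8 (in km·kg/m³).
e = (35.9 − 13.95) − (102083 − 33742.8) / 3290 = 1.18 km.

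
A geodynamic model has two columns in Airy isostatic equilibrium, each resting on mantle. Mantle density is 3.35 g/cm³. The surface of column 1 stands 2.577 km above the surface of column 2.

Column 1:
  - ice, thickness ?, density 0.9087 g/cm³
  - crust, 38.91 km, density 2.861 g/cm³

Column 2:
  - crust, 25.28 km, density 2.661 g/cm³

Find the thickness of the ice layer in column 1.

Take the compensation level at the base of the deeper column (depth z_c below the surface of column 1) and equate Σ ρ_i t_i down to z_c; mantle fills any gap and the z_c terms cancel.
Column 1: x×0.9087 + 38.91×2.861 + (z_c − 38.91 − x)×3.35
Column 2: 2.577×0 + 25.28×2.661 + (z_c − 2.577 − 25.28)×3.35
The z_c×3.35 term appears on both sides and cancels. Collect the known terms of each column as K = Σ(ρt)_known − 3.35 × (depth of known layers): K_1 = 111.32151 − 3.35×38.91 = −19.02699; K_2 = 67.27008 − 3.35×(2.577 + 25.28) = −26.05087.
Balance: K_1 − x×(3.35 − 0.9087) = K_2, so x = (K_1 − K_2)/(3.35 − 0.9087) = 7.02388/2.4413 = 2.88 km.

2.88 km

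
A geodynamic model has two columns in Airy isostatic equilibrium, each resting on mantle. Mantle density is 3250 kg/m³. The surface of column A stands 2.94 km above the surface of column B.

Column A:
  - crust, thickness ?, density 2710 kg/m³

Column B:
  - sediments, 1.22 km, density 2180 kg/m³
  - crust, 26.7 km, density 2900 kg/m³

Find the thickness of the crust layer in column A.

37.4 km

Take the compensation level at the base of the deeper column (depth z_c below the surface of column A) and equate Σ ρ_i t_i down to z_c; mantle fills any gap and the z_c terms cancel.
Column A: x×2710 + (z_c − 0 − x)×3250
Column B: 2.94×0 + 1.22×2180 + 26.7×2900 + (z_c − 2.94 − 27.92)×3250
The z_c×3250 term appears on both sides and cancels. Collect the known terms of each column as K = Σ(ρt)_known − 3250 × (depth of known layers): K_A = 0 − 3250×0 = 0; K_B = 80089.6 − 3250×(2.94 + 27.92) = −20205.4.
Balance: K_A − x×(3250 − 2710) = K_B, so x = (K_A − K_B)/(3250 − 2710) = 20205.4/540 = 37.4 km.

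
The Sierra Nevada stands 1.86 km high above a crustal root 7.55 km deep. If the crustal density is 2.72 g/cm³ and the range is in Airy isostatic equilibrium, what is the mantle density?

Airy balance: ρ_c h = (ρ_m − ρ_c) r → ρ_m = ρ_c (1 + h/r).
ρ_m = 2.72 × (1 + 1.86 km/7.55 km) = 3.39 g/cm³.

3.39 g/cm³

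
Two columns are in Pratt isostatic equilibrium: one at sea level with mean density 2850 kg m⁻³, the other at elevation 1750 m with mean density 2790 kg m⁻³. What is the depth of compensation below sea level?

ρ_ref D = ρ (D + h) → D (ρ_ref − ρ) = ρ h.
D = ρ h/(ρ_ref − ρ) = 2790 × 1750 m/(2850 − 2790) = 81400 m.

81400 m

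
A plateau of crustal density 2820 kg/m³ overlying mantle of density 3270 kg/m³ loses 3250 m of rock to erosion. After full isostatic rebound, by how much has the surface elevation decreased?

Rebound u = e ρ_c/ρ_m = 3250 m × 2820/3270 = 2803 m.
Net surface drop = e − u = 3250 m − 2803 m = e (ρ_m − ρ_c)/ρ_m = 447 m.

447 m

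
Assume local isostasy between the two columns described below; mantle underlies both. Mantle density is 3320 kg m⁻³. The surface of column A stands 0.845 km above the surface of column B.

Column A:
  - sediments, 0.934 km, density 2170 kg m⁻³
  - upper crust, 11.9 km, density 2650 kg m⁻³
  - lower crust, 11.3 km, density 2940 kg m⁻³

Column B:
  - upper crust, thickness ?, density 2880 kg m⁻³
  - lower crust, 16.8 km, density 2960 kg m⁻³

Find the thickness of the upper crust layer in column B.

Take the compensation level at the base of the deeper column (depth z_c below the surface of column A) and equate Σ ρ_i t_i down to z_c; mantle fills any gap and the z_c terms cancel.
Column A: 0.934×2170 + 11.9×2650 + 11.3×2940 + (z_c − 24.134)×3320
Column B: 0.845×0 + x×2880 + 16.8×2960 + (z_c − 0.845 − 16.8 − x)×3320
The z_c×3320 term appears on both sides and cancels. Collect the known terms of each column as K = Σ(ρt)_known − 3320 × (depth of known layers): K_A = 66783.78 − 3320×24.134 = −13341.1; K_B = 49728 − 3320×(0.845 + 16.8) = −8853.4.
Balance: K_A = K_B − x×(3320 − 2880), so x = (K_B − K_A)/(3320 − 2880) = 4487.7/440 = 10.2 km.

10.2 km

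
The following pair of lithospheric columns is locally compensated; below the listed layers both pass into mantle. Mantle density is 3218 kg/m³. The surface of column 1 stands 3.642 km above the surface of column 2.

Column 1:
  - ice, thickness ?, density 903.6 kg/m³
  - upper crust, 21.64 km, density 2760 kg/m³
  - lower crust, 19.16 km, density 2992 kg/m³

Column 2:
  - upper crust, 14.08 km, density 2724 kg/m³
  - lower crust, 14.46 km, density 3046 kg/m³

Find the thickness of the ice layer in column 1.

2.99 km

Take the compensation level at the base of the deeper column (depth z_c below the surface of column 1) and equate Σ ρ_i t_i down to z_c; mantle fills any gap and the z_c terms cancel.
Column 1: x×903.6 + 21.64×2760 + 19.16×2992 + (z_c − 40.8 − x)×3218
Column 2: 3.642×0 + 14.08×2724 + 14.46×3046 + (z_c − 3.642 − 28.54)×3218
The z_c×3218 term appears on both sides and cancels. Collect the known terms of each column as K = Σ(ρt)_known − 3218 × (depth of known layers): K_1 = 117053.12 − 3218×40.8 = −14241.28; K_2 = 82399.08 − 3218×(3.642 + 28.54) = −21162.596.
Balance: K_1 − x×(3218 − 903.6) = K_2, so x = (K_1 − K_2)/(3218 − 903.6) = 6921.32/2314.4 = 2.99 km.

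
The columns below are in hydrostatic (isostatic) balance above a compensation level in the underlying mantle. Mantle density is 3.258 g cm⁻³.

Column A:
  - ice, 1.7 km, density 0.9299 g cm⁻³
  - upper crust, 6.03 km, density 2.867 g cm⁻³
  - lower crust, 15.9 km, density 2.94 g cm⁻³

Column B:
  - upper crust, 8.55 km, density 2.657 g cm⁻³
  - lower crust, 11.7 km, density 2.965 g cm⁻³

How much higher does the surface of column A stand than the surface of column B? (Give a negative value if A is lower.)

For any compensation level in the mantle, the mantle terms cancel and isostasy reduces to e = (Σt_A − Σt_B) − (Σ(ρt)_A − Σ(ρt)_B) / ρ_m.
Σt_A = 23.63 km; Σt_B = 20.25 km; Σ(ρt)_A = 65.61484; Σ(ρt)_B = 57.40785 (in km·g cm⁻³).
e = (23.63 − 20.25) − (65.61484 − 57.40785) / 3.258 = 0.861 km.

0.861 km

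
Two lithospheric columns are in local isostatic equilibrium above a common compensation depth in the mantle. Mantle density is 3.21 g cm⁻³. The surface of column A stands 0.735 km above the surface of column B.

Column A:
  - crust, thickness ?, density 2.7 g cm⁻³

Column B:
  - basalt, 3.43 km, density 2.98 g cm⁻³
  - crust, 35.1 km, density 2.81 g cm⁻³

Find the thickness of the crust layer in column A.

Take the compensation level at the base of the deeper column (depth z_c below the surface of column A) and equate Σ ρ_i t_i down to z_c; mantle fills any gap and the z_c terms cancel.
Column A: x×2.7 + (z_c − 0 − x)×3.21
Column B: 0.735×0 + 3.43×2.98 + 35.1×2.81 + (z_c − 0.735 − 38.53)×3.21
The z_c×3.21 term appears on both sides and cancels. Collect the known terms of each column as K = Σ(ρt)_known − 3.21 × (depth of known layers): K_A = 0 − 3.21×0 = 0; K_B = 108.8524 − 3.21×(0.735 + 38.53) = −17.18825.
Balance: K_A − x×(3.21 − 2.7) = K_B, so x = (K_A − K_B)/(3.21 − 2.7) = 17.1883/0.51 = 33.7 km.

33.7 km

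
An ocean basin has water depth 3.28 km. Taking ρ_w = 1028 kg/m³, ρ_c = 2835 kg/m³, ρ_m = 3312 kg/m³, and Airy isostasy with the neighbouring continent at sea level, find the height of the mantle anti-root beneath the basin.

Equating mass per unit area of the two columns: replacing crust with seawater at the top is compensated by replacing crust with mantle at the base: d (ρ_c − ρ_w) = a (ρ_m − ρ_c).
a = d (ρ_c − ρ_w)/(ρ_m − ρ_c) = 3.28 km × 1807/477 = 12.4 km.

12.4 km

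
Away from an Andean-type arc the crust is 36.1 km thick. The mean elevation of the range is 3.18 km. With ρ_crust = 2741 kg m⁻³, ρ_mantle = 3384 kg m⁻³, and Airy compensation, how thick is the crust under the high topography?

Root depth r = h ρ_c / (ρ_m − ρ_c) = 3.18 km × 2741 / 643 = 13.56 km.
Total thickness = T + h + r = 36.1 km + 3.18 km + 13.56 km = 52.8 km.

52.8 km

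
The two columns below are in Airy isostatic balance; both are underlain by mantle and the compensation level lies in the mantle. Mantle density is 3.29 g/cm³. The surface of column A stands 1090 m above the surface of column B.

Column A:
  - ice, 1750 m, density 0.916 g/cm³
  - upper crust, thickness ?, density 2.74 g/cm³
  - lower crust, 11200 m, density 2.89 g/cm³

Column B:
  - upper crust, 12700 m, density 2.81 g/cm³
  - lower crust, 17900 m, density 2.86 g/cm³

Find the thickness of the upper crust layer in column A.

15900 m

Take the compensation level at the base of the deeper column (depth z_c below the surface of column A) and equate Σ ρ_i t_i down to z_c; mantle fills any gap and the z_c terms cancel.
Column A: 1750×0.916 + x×2.74 + 11200×2.89 + (z_c − 12950 − x)×3.29
Column B: 1090×0 + 12700×2.81 + 17900×2.86 + (z_c − 1090 − 30600)×3.29
The z_c×3.29 term appears on both sides and cancels. Collect the known terms of each column as K = Σ(ρt)_known − 3.29 × (depth of known layers): K_A = 33971 − 3.29×12950 = −8634.5; K_B = 86881 − 3.29×(1090 + 30600) = −17379.1.
Balance: K_A − x×(3.29 − 2.74) = K_B, so x = (K_A − K_B)/(3.29 − 2.74) = 8744.6/0.55 = 15900 m.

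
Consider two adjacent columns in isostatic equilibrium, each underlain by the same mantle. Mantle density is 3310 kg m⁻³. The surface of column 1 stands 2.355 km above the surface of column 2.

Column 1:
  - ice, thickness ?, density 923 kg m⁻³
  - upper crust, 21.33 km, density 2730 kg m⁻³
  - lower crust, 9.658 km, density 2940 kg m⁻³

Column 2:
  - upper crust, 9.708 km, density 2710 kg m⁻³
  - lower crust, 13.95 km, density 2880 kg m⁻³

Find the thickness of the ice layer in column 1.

Take the compensation level at the base of the deeper column (depth z_c below the surface of column 1) and equate Σ ρ_i t_i down to z_c; mantle fills any gap and the z_c terms cancel.
Column 1: x×923 + 21.33×2730 + 9.658×2940 + (z_c − 30.988 − x)×3310
Column 2: 2.355×0 + 9.708×2710 + 13.95×2880 + (z_c − 2.355 − 23.658)×3310
The z_c×3310 term appears on both sides and cancels. Collect the known terms of each column as K = Σ(ρt)_known − 3310 × (depth of known layers): K_1 = 86625.42 − 3310×30.988 = −15944.86; K_2 = 66484.68 − 3310×(2.355 + 23.658) = −19618.35.
Balance: K_1 − x×(3310 − 923) = K_2, so x = (K_1 − K_2)/(3310 − 923) = 3673.49/2387 = 1.54 km.

1.54 km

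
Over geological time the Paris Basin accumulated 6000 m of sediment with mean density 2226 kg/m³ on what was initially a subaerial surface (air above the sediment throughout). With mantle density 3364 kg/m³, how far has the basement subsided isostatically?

Subaerial load: s = t ρ_sed / ρ_m = 6000 m × 2226/3364 = 3970 m.

3970 m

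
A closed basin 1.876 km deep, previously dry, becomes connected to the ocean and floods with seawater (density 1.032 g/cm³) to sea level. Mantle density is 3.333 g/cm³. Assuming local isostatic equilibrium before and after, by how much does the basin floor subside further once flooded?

0.841 km

After flooding the water column is d + s deep. Its weight must equal the weight of mantle displaced by the extra subsidence s: (d + s) ρ_w = s ρ_m.
s = d ρ_w / (ρ_m − ρ_w) = 1.876 km × 1.032/(3.333 − 1.032) = 0.841 km.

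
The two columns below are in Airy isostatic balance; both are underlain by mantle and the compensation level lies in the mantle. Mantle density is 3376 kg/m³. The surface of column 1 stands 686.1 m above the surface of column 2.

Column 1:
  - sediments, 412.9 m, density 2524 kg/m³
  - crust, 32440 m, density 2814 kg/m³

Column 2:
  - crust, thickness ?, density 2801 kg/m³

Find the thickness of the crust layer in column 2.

28300 m

Take the compensation level at the base of the deeper column (depth z_c below the surface of column 1) and equate Σ ρ_i t_i down to z_c; mantle fills any gap and the z_c terms cancel.
Column 1: 412.9×2524 + 32440×2814 + (z_c − 32852.9)×3376
Column 2: 686.1×0 + x×2801 + (z_c − 686.1 − 0 − x)×3376
The z_c×3376 term appears on both sides and cancels. Collect the known terms of each column as K = Σ(ρt)_known − 3376 × (depth of known layers): K_1 = 92328319.6 − 3376×32852.9 = −18583070.8; K_2 = 0 − 3376×(686.1 + 0) = −2316273.6.
Balance: K_1 = K_2 − x×(3376 − 2801), so x = (K_2 − K_1)/(3376 − 2801) = 16266800/575 = 28300 m.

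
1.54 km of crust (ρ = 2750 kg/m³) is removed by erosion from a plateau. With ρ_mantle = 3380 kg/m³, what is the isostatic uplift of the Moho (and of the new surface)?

1.25 km

Unloading: uplift u = e ρ_c/ρ_m = 1.54 km × 2750/3380 = 1.25 km.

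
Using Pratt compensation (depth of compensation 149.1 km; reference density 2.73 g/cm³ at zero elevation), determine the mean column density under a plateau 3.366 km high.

2.67 g/cm³

Pratt balance: ρ_ref D = ρ (D + h).
ρ = ρ_ref D/(D + h) = 2.73 × 149.1 km/(149.1 km + 3.366 km) = 2.67 g/cm³.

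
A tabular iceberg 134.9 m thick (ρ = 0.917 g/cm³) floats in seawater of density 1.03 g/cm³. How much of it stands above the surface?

14.8 m

Floating equilibrium: submerged depth d = t ρ_obj/ρ_fluid = 134.9 m × 0.917/1.03 = 120.1 m.
Freeboard = t − d = 134.9 m − 120.1 m = 14.8 m.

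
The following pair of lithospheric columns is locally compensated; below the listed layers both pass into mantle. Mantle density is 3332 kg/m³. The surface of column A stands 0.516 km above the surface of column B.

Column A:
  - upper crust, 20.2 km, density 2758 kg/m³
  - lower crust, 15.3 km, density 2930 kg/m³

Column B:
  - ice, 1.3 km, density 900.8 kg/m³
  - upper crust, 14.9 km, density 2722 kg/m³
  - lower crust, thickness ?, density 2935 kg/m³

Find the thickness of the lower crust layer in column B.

Take the compensation level at the base of the deeper column (depth z_c below the surface of column A) and equate Σ ρ_i t_i down to z_c; mantle fills any gap and the z_c terms cancel.
Column A: 20.2×2758 + 15.3×2930 + (z_c − 35.5)×3332
Column B: 0.516×0 + 1.3×900.8 + 14.9×2722 + x×2935 + (z_c − 0.516 − 16.2 − x)×3332
The z_c×3332 term appears on both sides and cancels. Collect the known terms of each column as K = Σ(ρt)_known − 3332 × (depth of known layers): K_A = 100540.6 − 3332×35.5 = −17745.4; K_B = 41728.84 − 3332×(0.516 + 16.2) = −13968.872.
Balance: K_A = K_B − x×(3332 − 2935), so x = (K_B − K_A)/(3332 − 2935) = 3776.53/397 = 9.51 km.

9.51 km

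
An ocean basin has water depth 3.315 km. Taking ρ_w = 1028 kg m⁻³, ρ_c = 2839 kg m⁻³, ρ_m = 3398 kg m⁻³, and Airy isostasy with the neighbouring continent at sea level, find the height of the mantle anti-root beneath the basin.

10.7 km

Isostatic balance requires: replacing crust with seawater at the top is compensated by replacing crust with mantle at the base: d (ρ_c − ρ_w) = a (ρ_m − ρ_c).
a = d (ρ_c − ρ_w)/(ρ_m − ρ_c) = 3.315 km × 1811/559 = 10.7 km.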